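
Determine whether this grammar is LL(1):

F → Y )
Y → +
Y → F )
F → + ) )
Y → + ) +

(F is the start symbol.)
Relevant sets:
  FIRST(Y) = { '+' }
  FIRST(F) = { '+' }

For F:
  PREDICT(F → Y ')') = { '+' }
  PREDICT(F → '+' ')' ')') = { '+' }
For Y:
  PREDICT(Y → '+') = { '+' }
  PREDICT(Y → F ')') = { '+' }
  PREDICT(Y → '+' ')' '+') = { '+' }

Conflict found: Predict set conflict for F: { '+' }
The grammar is NOT LL(1).

Answer: No. Predict set conflict for F: { '+' }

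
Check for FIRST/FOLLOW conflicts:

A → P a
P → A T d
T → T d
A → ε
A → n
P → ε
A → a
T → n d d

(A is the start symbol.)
A FIRST/FOLLOW conflict occurs when a non-terminal N has a nullable alternative N → β (β ⇒* ε) and another alternative N → α with FIRST(α) ∩ FOLLOW(N) ≠ ∅: on such a lookahead the parser cannot decide between expanding α and letting N vanish via β.

Nullable non-terminals: A, P.
FIRST sets used below: FIRST(P) = { 'a', 'n', ε }, FIRST(A) = { 'a', 'n', ε }, FIRST(T) = { 'n' }

A: nullable alternative(s) A → ε; FOLLOW(A) = { $, 'n' }
  A → P a: FIRST \ {ε} = { 'a', 'n' } — overlaps FOLLOW(A) on { 'n' }: CONFLICT
  A → ε: FIRST \ {ε} = { } — this is the only nullable alternative, skip
  A → n: FIRST \ {ε} = { 'n' } — overlaps FOLLOW(A) on { 'n' }: CONFLICT
  A → a: FIRST \ {ε} = { 'a' } — disjoint from FOLLOW(A)

P: nullable alternative(s) P → ε; FOLLOW(P) = { 'a' }
  P → A T d: FIRST \ {ε} = { 'a', 'n' } — overlaps FOLLOW(P) on { 'a' }: CONFLICT
  P → ε: FIRST \ {ε} = { } — this is the only nullable alternative, skip

T has no nullable alternative, so no FIRST/FOLLOW check is needed there.

So the grammar has 3 FIRST/FOLLOW conflicts (marked CONFLICT above).

Answer: Yes. A → P a with FOLLOW(A) on { 'n' }; A → n with FOLLOW(A) on { 'n' }; P → A T d with FOLLOW(P) on { 'a' }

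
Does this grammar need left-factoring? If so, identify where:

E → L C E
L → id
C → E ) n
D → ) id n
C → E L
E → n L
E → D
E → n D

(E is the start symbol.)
Left-factoring is needed when two productions for the same non-terminal
share a common prefix on the right-hand side.

Productions for E:
  E → L C E
  E → n L
  E → D
  E → n D
Productions for C:
  C → E ) n
  C → E L

Found common prefix 'n' in productions for E
Found common prefix 'E' in productions for C

Answer: Yes, E has productions with common prefix 'n'; C has productions with common prefix 'E'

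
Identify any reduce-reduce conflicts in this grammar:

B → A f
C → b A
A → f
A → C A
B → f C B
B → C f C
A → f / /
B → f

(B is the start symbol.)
A reduce-reduce conflict occurs when an LR(0) state has two complete items [A → α .] and [B → β .] — both call for a reduction, and with no lookahead the parser cannot choose between them.

Augment with B' → B and build the canonical LR(0) collection (I0 = CLOSURE({[B' → . B]}), then GOTO on every symbol after a dot until no new states appear). It has 17 states:
  I0: { [A → . C A], [A → . f / /], [A → . f], [B → . A f], [B → . C f C], [B → . f C B], [B → . f], [B' → . B], [C → . b A] }  — shift
  I1: { [B → A . f] }  — shift
  I2: { [B' → B .] }  — accept
  I3: { [A → . C A], [A → . f / /], [A → . f], [A → C . A], [B → C . f C], [C → . b A] }  — shift
  I4: { [A → . C A], [A → . f / /], [A → . f], [C → . b A], [C → b . A] }  — shift
  I5: { [A → f . / /], [A → f .], [B → f . C B], [B → f .], [C → . b A] }  — shift, 2 reduces
  I6: { [A → f / . /] }  — shift
  I7: { [A → . C A], [A → . f / /], [A → . f], [B → . A f], [B → . C f C], [B → . f C B], [B → . f], [B → f C . B], [C → . b A] }  — shift
  I8: { [B → f C B .] }  — reduce
  I9: { [A → f / / .] }  — reduce
  I10: { [C → b A .] }  — reduce
  I11: { [A → . C A], [A → . f / /], [A → . f], [A → C . A], [C → . b A] }  — shift
  I12: { [A → f . / /], [A → f .] }  — shift, reduce
  I13: { [A → C A .] }  — reduce
  I14: { [A → f . / /], [A → f .], [B → C f . C], [C → . b A] }  — shift, reduce
  I15: { [B → C f C .] }  — reduce
  I16: { [B → A f .] }  — reduce

I5 contains complete items [A → f .], [B → f .] — reduce-reduce conflict.

Answer: Yes — I5: [A → f .] vs [B → f .]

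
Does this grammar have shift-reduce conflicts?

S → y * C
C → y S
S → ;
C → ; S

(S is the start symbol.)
A shift-reduce conflict occurs when an LR(0) state has both:
  - a complete (reduce) item [A → α .] (dot at the end), and
  - a shift item [B → β . c γ] (dot before a terminal).

Augment with S' → S and build the canonical LR(0) collection (I0 = CLOSURE({[S' → . S]}), then GOTO on every symbol after a dot until no new states appear). It has 10 states:
  I0: { [S → . ;], [S → . y * C], [S' → . S] }  — shift
  I1: { [S → ; .] }  — reduce
  I2: { [S' → S .] }  — accept
  I3: { [S → y . * C] }  — shift
  I4: { [C → . ; S], [C → . y S], [S → y * . C] }  — shift
  I5: { [C → ; . S], [S → . ;], [S → . y * C] }  — shift
  I6: { [S → y * C .] }  — reduce
  I7: { [C → y . S], [S → . ;], [S → . y * C] }  — shift
  I8: { [C → y S .] }  — reduce
  I9: { [C → ; S .] }  — reduce

No state contains both a complete item and a shift item.

Answer: No shift-reduce conflicts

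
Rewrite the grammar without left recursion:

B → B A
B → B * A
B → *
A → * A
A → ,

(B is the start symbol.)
B → * B'
B' → A B'
B' → * A B'
B' → ε
A → * A
A → ,

B is directly left-recursive. The standard transformation for
  A → A α₁ | ... | A α_m | β₁ | ... | β_n
is
  A  → β₁ A' | ... | β_n A'
  A' → α₁ A' | ... | α_m A' | ε

B → * becomes B → * B'
B → B A becomes B' → A B'
B → B * A becomes B' → * A B'
Add B' → ε

Productions for other non-terminals are unchanged:
  A → * A
  A → ,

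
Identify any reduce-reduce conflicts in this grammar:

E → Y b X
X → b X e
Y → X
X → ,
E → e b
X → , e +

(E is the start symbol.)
No reduce-reduce conflicts

Augment with E' → E and build the canonical LR(0) collection (I0 = CLOSURE({[E' → . E]}), then GOTO on every symbol after a dot until no new states appear). It has 14 states:
  I0: { [E → . Y b X], [E → . e b], [E' → . E], [X → . , e +], [X → . ,], [X → . b X e], [Y → . X] }  — shift
  I1: { [X → , . e +], [X → , .] }  — shift, reduce
  I2: { [E' → E .] }  — accept
  I3: { [Y → X .] }  — reduce
  I4: { [E → Y . b X] }  — shift
  I5: { [X → . , e +], [X → . ,], [X → . b X e], [X → b . X e] }  — shift
  I6: { [E → e . b] }  — shift
  I7: { [E → e b .] }  — reduce
  I8: { [X → b X . e] }  — shift
  I9: { [X → b X e .] }  — reduce
  I10: { [E → Y b . X], [X → . , e +], [X → . ,], [X → . b X e] }  — shift
  I11: { [E → Y b X .] }  — reduce
  I12: { [X → , e . +] }  — shift
  I13: { [X → , e + .] }  — reduce

No state contains more than one complete item.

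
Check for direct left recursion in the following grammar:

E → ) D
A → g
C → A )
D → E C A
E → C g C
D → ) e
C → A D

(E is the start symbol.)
Direct left recursion occurs when N → N α for some non-terminal N (the right-hand side begins with the left-hand side itself).

E → ) D: starts with ')'
A → g: starts with g
C → A ): starts with A
D → E C A: starts with E
E → C g C: starts with C
D → ) e: starts with ')'
C → A D: starts with A

No direct left recursion found.

Answer: No direct left recursion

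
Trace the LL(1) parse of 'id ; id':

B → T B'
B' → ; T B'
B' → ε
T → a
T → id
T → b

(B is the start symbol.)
LL(1) parsing maintains a stack (initially the start symbol over $) and the input. At each step: if the stack top is a terminal, match it against the current input token; if it is a non-terminal N, replace it with the RHS of M[N, lookahead] (the unique production whose predict set contains the lookahead).

Stack is shown with the top on the left.

Stack     Input      Action
---------------------------
B $       id ; id $  output B → T B'
T B' $    id ; id $  output T → id
id B' $   id ; id $  match 'id'
B' $      ; id $     output B' → ; T B'
; T B' $  ; id $     match ';'
T B' $    id $       output T → id
id B' $   id $       match 'id'
B' $      $          output B' → ε
$         $          accept

The string is accepted.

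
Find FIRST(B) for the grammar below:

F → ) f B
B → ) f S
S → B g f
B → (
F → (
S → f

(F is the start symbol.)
From B → ) f S:
  - ')' is a terminal: add ')' and stop
From B → (:
  - '(' is a terminal: add '(' and stop

Collecting: FIRST(B) = { '(', ')' }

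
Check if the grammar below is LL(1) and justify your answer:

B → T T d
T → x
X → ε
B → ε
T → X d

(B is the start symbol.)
Yes, the grammar is LL(1).

A grammar is LL(1) if for each non-terminal N with multiple productions, the predict sets of those productions are pairwise disjoint, where PREDICT(N → α) = (FIRST(α) \ {ε}) ∪ (FOLLOW(N) if α ⇒* ε).

Relevant sets:
  FIRST(T) = { 'd', 'x' }
  FIRST(X) = { ε }
  FOLLOW(B) = { $ }

For B:
  PREDICT(B → T T d) = { 'd', 'x' }
  PREDICT(B → ε) = { $ }
For T:
  PREDICT(T → x) = { 'x' }
  PREDICT(T → X d) = { 'd' }
X has a single production, so nothing to check there.

All predict sets are disjoint. The grammar IS LL(1).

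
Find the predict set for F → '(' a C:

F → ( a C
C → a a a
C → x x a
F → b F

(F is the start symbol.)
PREDICT(F → '(' a C) = (FIRST(RHS) \ {ε}) ∪ (FOLLOW(F) if ε ∈ FIRST(RHS), i.e. RHS ⇒* ε)
FIRST('(' a C) = { '(' }
ε ∉ FIRST('(' a C), so FOLLOW(F) is not added.
PREDICT(F → '(' a C) = { '(' }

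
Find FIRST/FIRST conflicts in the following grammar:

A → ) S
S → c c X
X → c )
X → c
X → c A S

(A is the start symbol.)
Yes. X → c ')' / X → c on { 'c' }; X → c ')' / X → c A S on { 'c' }; X → c / X → c A S on { 'c' }

Productions for X:
  X → c ): FIRST = { 'c' }
  X → c: FIRST = { 'c' }
  X → c A S: FIRST = { 'c' }
A, S have only one production, so no FIRST/FIRST conflict is possible there.

Conflict for X: X → c ) and X → c
  Overlap: { 'c' }
Conflict for X: X → c ) and X → c A S
  Overlap: { 'c' }
Conflict for X: X → c and X → c A S
  Overlap: { 'c' }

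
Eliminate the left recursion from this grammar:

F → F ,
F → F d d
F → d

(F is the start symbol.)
F → d F'
F' → , F'
F' → d d F'
F' → ε

F is directly left-recursive. The standard transformation for
  A → A α₁ | ... | A α_m | β₁ | ... | β_n
is
  A  → β₁ A' | ... | β_n A'
  A' → α₁ A' | ... | α_m A' | ε

F → d becomes F → d F'
F → F , becomes F' → , F'
F → F d d becomes F' → d d F'
Add F' → ε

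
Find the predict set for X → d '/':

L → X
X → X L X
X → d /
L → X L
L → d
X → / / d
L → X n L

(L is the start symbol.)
PREDICT(X → d '/') = (FIRST(RHS) \ {ε}) ∪ (FOLLOW(X) if ε ∈ FIRST(RHS), i.e. RHS ⇒* ε)
FIRST(d '/') = { 'd' }
ε ∉ FIRST(d '/'), so FOLLOW(X) is not added.
PREDICT(X → d '/') = { 'd' }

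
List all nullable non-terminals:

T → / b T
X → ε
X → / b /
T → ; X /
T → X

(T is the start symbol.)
{ 'T', 'X' }

ε-productions: X → ε
So X is immediately nullable.
T → X: every symbol on the right is nullable, so T is nullable too.
Every non-terminal is now nullable.
Nullable = { 'T', 'X' }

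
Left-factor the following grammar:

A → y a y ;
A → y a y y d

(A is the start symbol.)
Left-factoring transforms A → αβ₁ | αβ₂ into A → αA' and A' → β₁ | β₂
(α is the longest common prefix among the alternatives). Repeat until
no nonterminal has two alternatives with a common prefix.

Round 1: A has alternatives sharing prefix 'y a y'. Introduce A': A → y a y A'
  Add: A' → ;
  Add: A' → y d

No remaining common prefixes — done.

Resulting grammar:
A → y a y A'
A' → ;
A' → y d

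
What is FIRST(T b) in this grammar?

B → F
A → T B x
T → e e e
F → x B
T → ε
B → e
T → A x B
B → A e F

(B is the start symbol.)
{ 'b', 'e', 'x' }

FIRST sets of the non-terminals involved (from the grammar, by fixed-point iteration):
  FIRST(T) = { 'e', 'x', ε }

To compute FIRST(T b), process the symbols left to right:
Symbol T is a non-terminal. Add FIRST(T) \ {ε} = { 'e', 'x' }
T is nullable (ε ∈ FIRST(T)), continue to the next symbol.
Symbol b is a terminal. Add 'b' and stop.
FIRST(T b) = { 'b', 'e', 'x' }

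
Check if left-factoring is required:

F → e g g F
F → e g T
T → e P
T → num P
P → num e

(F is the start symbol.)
Left-factoring is needed when two productions for the same non-terminal
share a common prefix on the right-hand side.

Productions for F:
  F → e g g F
  F → e g T
Productions for T:
  T → e P
  T → num P

Found common prefix 'e g' in productions for F

Answer: Yes, F has productions with common prefix 'e g'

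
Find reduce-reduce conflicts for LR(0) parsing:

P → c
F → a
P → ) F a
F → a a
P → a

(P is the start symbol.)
Augment with P' → P and build the canonical LR(0) collection (I0 = CLOSURE({[P' → . P]}), then GOTO on every symbol after a dot until no new states appear). It has 9 states:
  I0: { [P → . ) F a], [P → . a], [P → . c], [P' → . P] }  — shift
  I1: { [F → . a a], [F → . a], [P → ) . F a] }  — shift
  I2: { [P' → P .] }  — accept
  I3: { [P → a .] }  — reduce
  I4: { [P → c .] }  — reduce
  I5: { [P → ) F . a] }  — shift
  I6: { [F → a . a], [F → a .] }  — shift, reduce
  I7: { [F → a a .] }  — reduce
  I8: { [P → ) F a .] }  — reduce

No state contains more than one complete item.

Answer: No reduce-reduce conflicts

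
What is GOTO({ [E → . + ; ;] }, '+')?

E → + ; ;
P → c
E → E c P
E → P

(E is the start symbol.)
{ [E → + . ; ;] }

GOTO(I, '+') = CLOSURE({ [A → αX.β] : [A → α.Xβ] ∈ I, X = '+' })

Items with dot before '+', with the dot advanced:
  [E → . + ; ;] → [E → + . ; ;]
Closure adds nothing (no advanced item has the dot before a non-terminal).

GOTO = { [E → + . ; ;] }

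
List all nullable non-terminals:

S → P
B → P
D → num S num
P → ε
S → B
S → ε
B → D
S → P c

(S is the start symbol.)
A non-terminal is nullable if it can derive ε (the empty string): either it has an ε-production, or it has a production whose right-hand side consists entirely of nullable non-terminals.

ε-productions: P → ε, S → ε
So P, S are immediately nullable.
B → P: every symbol on the right is nullable, so B is nullable too.
No further non-terminal can be added: every production for the remaining non-terminals contains a terminal or a non-nullable non-terminal.
Nullable = { 'B', 'P', 'S' }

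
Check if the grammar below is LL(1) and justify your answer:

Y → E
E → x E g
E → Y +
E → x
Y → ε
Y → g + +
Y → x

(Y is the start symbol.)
No. Predict set conflict for Y: { '+' }

Relevant sets:
  FIRST(E) = { '+', 'g', 'x' }
  FIRST(Y) = { '+', 'g', 'x', ε }
  FOLLOW(Y) = { $, '+' }

For Y:
  PREDICT(Y → E) = { '+', 'g', 'x' }
  PREDICT(Y → ε) = { $, '+' }
  PREDICT(Y → g '+' '+') = { 'g' }
  PREDICT(Y → x) = { 'x' }
For E:
  PREDICT(E → x E g) = { 'x' }
  PREDICT(E → Y '+') = { '+', 'g', 'x' }
  PREDICT(E → x) = { 'x' }

Conflict found: Predict set conflict for Y: { '+' }
The grammar is NOT LL(1).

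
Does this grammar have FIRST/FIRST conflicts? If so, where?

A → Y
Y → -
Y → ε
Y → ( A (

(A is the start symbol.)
No FIRST/FIRST conflicts.

A FIRST/FIRST conflict occurs when two productions N → α and N → β for the same non-terminal have FIRST(α) ∩ FIRST(β) ≠ ∅ (with ε ∈ FIRST of a nullable right-hand side, so two nullable alternatives also conflict).

Productions for Y:
  Y → -: FIRST = { '-' }
  Y → ε: FIRST = { ε }
  Y → ( A (: FIRST = { '(' }
A has only one production, so no FIRST/FIRST conflict is possible there.

All alternatives of each non-terminal have pairwise disjoint FIRST sets.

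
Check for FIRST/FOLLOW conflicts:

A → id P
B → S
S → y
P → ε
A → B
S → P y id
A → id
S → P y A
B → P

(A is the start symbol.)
No FIRST/FOLLOW conflicts.

Nullable non-terminals: A, B, P.
FIRST sets used below: FIRST(B) = { 'y', ε }, FIRST(S) = { 'y' }, FIRST(P) = { ε }

A: nullable alternative(s) A → B; FOLLOW(A) = { $ }
  A → id P: FIRST \ {ε} = { 'id' } — disjoint from FOLLOW(A)
  A → B: FIRST \ {ε} = { 'y' } — this is the only nullable alternative, skip
  A → id: FIRST \ {ε} = { 'id' } — disjoint from FOLLOW(A)

B: nullable alternative(s) B → P; FOLLOW(B) = { $ }
  B → S: FIRST \ {ε} = { 'y' } — disjoint from FOLLOW(B)
  B → P: FIRST \ {ε} = { } — this is the only nullable alternative, skip
P has a nullable alternative but only one production, so nothing to check.

S has no nullable alternative, so no FIRST/FOLLOW check is needed there.

No FIRST/FOLLOW conflicts found.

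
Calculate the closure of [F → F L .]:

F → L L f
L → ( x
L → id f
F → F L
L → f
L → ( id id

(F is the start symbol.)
To compute CLOSURE, for each item [A → α.Bβ] where B is a non-terminal, add [B → .γ] for all productions B → γ; repeat for the newly added items until nothing changes.

Start with: [F → F L .]
The dot is at the end, so nothing is added.

CLOSURE = { [F → F L .] }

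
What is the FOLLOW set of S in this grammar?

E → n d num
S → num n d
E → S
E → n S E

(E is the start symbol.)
In E → S: S is at the end, add FOLLOW(E)
In E → n S E: S is followed by E, add FIRST(E) \ {ε} = { 'n', 'num' }

The FOLLOW sets referred to above (computed the same way, to a fixed point):
  FOLLOW(E) = { $ }

Taking the union: FOLLOW(S) = { $, 'n', 'num' }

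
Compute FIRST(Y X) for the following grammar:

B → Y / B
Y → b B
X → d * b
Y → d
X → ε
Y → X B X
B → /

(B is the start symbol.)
FIRST sets of the non-terminals involved (from the grammar, by fixed-point iteration):
  FIRST(Y) = { '/', 'b', 'd' }

To compute FIRST(Y X), process the symbols left to right:
Symbol Y is a non-terminal. Add FIRST(Y) \ {ε} = { '/', 'b', 'd' }
Y is not nullable (ε ∉ FIRST(Y)), so stop here.
FIRST(Y X) = { '/', 'b', 'd' }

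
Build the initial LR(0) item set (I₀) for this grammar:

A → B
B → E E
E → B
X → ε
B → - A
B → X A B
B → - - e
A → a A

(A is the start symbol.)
First, augment the grammar with A' → A
I₀ = CLOSURE({ [A' → . A] }):
  [A' → . A] has the dot before A: add [A → . B], [A → . a A]
  [A → . B] has the dot before B: add [B → . E E], [B → . - A], [B → . X A B], [B → . - - e]
  [B → . E E] has the dot before E: add [E → . B]
  [B → . X A B] has the dot before X: add [X → .]
No further items can be added.

I₀ = { [A → . B], [A → . a A], [A' → . A], [B → . - - e], [B → . - A], [B → . E E], [B → . X A B], [E → . B], [X → .] }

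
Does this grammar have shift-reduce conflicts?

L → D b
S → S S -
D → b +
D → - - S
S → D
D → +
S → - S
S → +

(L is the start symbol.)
Yes — I12: [D → - - S .] vs [D → . +]; I14: [S → S S - .] vs [D → . +]; I16: [S → - S .] vs [D → . +]; I17: [D → - - S .] vs [D → . +]

Augment with L' → L and build the canonical LR(0) collection (I0 = CLOSURE({[L' → . L]}), then GOTO on every symbol after a dot until no new states appear). It has 18 states:
  I0: { [D → . +], [D → . - - S], [D → . b +], [L → . D b], [L' → . L] }  — shift
  I1: { [D → + .] }  — reduce
  I2: { [D → - . - S] }  — shift
  I3: { [L → D . b] }  — shift
  I4: { [L' → L .] }  — accept
  I5: { [D → b . +] }  — shift
  I6: { [D → b + .] }  — reduce
  I7: { [L → D b .] }  — reduce
  I8: { [D → - - . S], [D → . +], [D → . - - S], [D → . b +], [S → . +], [S → . - S], [S → . D], [S → . S S -] }  — shift
  I9: { [D → + .], [S → + .] }  — 2 reduces
  I10: { [D → - . - S], [D → . +], [D → . - - S], [D → . b +], [S → - . S], [S → . +], [S → . - S], [S → . D], [S → . S S -] }  — shift
  I11: { [S → D .] }  — reduce
  I12: { [D → - - S .], [D → . +], [D → . - - S], [D → . b +], [S → . +], [S → . - S], [S → . D], [S → . S S -], [S → S . S -] }  — shift, reduce
  I13: { [D → . +], [D → . - - S], [D → . b +], [S → . +], [S → . - S], [S → . D], [S → . S S -], [S → S . S -], [S → S S . -] }  — shift
  I14: { [D → - . - S], [D → . +], [D → . - - S], [D → . b +], [S → - . S], [S → . +], [S → . - S], [S → . D], [S → . S S -], [S → S S - .] }  — shift, reduce
  I15: { [D → - - . S], [D → - . - S], [D → . +], [D → . - - S], [D → . b +], [S → - . S], [S → . +], [S → . - S], [S → . D], [S → . S S -] }  — shift
  I16: { [D → . +], [D → . - - S], [D → . b +], [S → - S .], [S → . +], [S → . - S], [S → . D], [S → . S S -], [S → S . S -] }  — shift, reduce
  I17: { [D → - - S .], [D → . +], [D → . - - S], [D → . b +], [S → - S .], [S → . +], [S → . - S], [S → . D], [S → . S S -], [S → S . S -] }  — shift, 2 reduces

I12 contains reduce item [D → - - S .] and shift items [D → . +], [D → . - - S], [D → . b +], [S → . +], [S → . - S] — shift-reduce conflict.
I14 contains reduce item [S → S S - .] and shift items [D → . +], [D → . - - S], [D → - . - S], [D → . b +], [S → . +], [S → . - S] — shift-reduce conflict.
I16 contains reduce item [S → - S .] and shift items [D → . +], [D → . - - S], [D → . b +], [S → . +], [S → . - S] — shift-reduce conflict.
I17 contains reduce items [D → - - S .], [S → - S .] and shift items [D → . +], [D → . - - S], [D → . b +], [S → . +], [S → . - S] — shift-reduce conflict.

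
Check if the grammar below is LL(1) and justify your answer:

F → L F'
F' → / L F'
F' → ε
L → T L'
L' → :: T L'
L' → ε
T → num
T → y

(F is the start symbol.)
Yes, the grammar is LL(1).

A grammar is LL(1) if for each non-terminal N with multiple productions, the predict sets of those productions are pairwise disjoint, where PREDICT(N → α) = (FIRST(α) \ {ε}) ∪ (FOLLOW(N) if α ⇒* ε).

Relevant sets:
  FOLLOW(F') = { $ }
  FOLLOW(L') = { $, '/' }

For F':
  PREDICT(F' → '/' L F') = { '/' }
  PREDICT(F' → ε) = { $ }
For L':
  PREDICT(L' → :: T L') = { '::' }
  PREDICT(L' → ε) = { $, '/' }
For T:
  PREDICT(T → num) = { 'num' }
  PREDICT(T → y) = { 'y' }
F, L have a single production, so nothing to check there.

All predict sets are disjoint. The grammar IS LL(1).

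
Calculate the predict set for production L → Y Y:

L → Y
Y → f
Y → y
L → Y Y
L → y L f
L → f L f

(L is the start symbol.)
PREDICT(L → Y Y) = (FIRST(RHS) \ {ε}) ∪ (FOLLOW(L) if ε ∈ FIRST(RHS), i.e. RHS ⇒* ε)
FIRST(Y) = { 'f', 'y' }
FIRST(Y Y) = { 'f', 'y' }
ε ∉ FIRST(Y Y), so FOLLOW(L) is not added.
PREDICT(L → Y Y) = { 'f', 'y' }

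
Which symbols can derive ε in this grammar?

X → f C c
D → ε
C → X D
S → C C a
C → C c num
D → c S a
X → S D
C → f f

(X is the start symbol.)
{ 'D' }

ε-productions: D → ε
So D is immediately nullable.
No further non-terminal can be added: every production for the remaining non-terminals contains a terminal or a non-nullable non-terminal.
Nullable = { 'D' }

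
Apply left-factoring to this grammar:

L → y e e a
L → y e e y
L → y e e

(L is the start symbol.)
L → y e e L'
L' → a
L' → y
L' → ε

Left-factoring transforms A → αβ₁ | αβ₂ into A → αA' and A' → β₁ | β₂
(α is the longest common prefix among the alternatives). Repeat until
no nonterminal has two alternatives with a common prefix.

Round 1: L has alternatives sharing prefix 'y e e'. Introduce L': L → y e e L'
  Add: L' → a
  Add: L' → y
  Add: L' → ε

No remaining common prefixes — done.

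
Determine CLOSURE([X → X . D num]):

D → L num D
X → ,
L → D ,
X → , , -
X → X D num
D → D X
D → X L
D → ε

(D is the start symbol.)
{ [D → . D X], [D → . L num D], [D → . X L], [D → .], [L → . D ,], [X → . , , -], [X → . ,], [X → . X D num], [X → X . D num] }

To compute CLOSURE, for each item [A → α.Bβ] where B is a non-terminal, add [B → .γ] for all productions B → γ; repeat for the newly added items until nothing changes.

Start with: [X → X . D num]
  [X → X . D num] has the dot before D: add [D → . L num D], [D → . D X], [D → . X L], [D → .]
  [D → . L num D] has the dot before L: add [L → . D ,]
  [D → . X L] has the dot before X: add [X → . ,], [X → . , , -], [X → . X D num]
No further items can be added.

CLOSURE = { [D → . D X], [D → . L num D], [D → . X L], [D → .], [L → . D ,], [X → . , , -], [X → . ,], [X → . X D num], [X → X . D num] }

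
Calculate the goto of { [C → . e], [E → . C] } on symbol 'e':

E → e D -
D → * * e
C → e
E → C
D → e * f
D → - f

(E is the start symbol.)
{ [C → e .] }

GOTO(I, 'e') = CLOSURE({ [A → αX.β] : [A → α.Xβ] ∈ I, X = 'e' })

Items with dot before 'e', with the dot advanced:
  [C → . e] → [C → e .]
Closure adds nothing (no advanced item has the dot before a non-terminal).

GOTO = { [C → e .] }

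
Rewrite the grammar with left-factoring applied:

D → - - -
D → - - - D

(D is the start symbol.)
Left-factoring transforms A → αβ₁ | αβ₂ into A → αA' and A' → β₁ | β₂
(α is the longest common prefix among the alternatives). Repeat until
no nonterminal has two alternatives with a common prefix.

Round 1: D has alternatives sharing prefix '- - -'. Introduce D': D → - - - D'
  Add: D' → ε
  Add: D' → D

No remaining common prefixes — done.

Resulting grammar:
D → - - - D'
D' → ε
D' → D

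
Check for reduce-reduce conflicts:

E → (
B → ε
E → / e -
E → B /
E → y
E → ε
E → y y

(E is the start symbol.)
A reduce-reduce conflict occurs when an LR(0) state has two complete items [A → α .] and [B → β .] — both call for a reduction, and with no lookahead the parser cannot choose between them.

Augment with E' → E and build the canonical LR(0) collection (I0 = CLOSURE({[E' → . E]}), then GOTO on every symbol after a dot until no new states appear). It has 10 states:
  I0: { [B → .], [E → . (], [E → . / e -], [E → . B /], [E → . y y], [E → . y], [E → .], [E' → . E] }  — shift, 2 reduces
  I1: { [E → ( .] }  — reduce
  I2: { [E → / . e -] }  — shift
  I3: { [E → B . /] }  — shift
  I4: { [E' → E .] }  — accept
  I5: { [E → y . y], [E → y .] }  — shift, reduce
  I6: { [E → y y .] }  — reduce
  I7: { [E → B / .] }  — reduce
  I8: { [E → / e . -] }  — shift
  I9: { [E → / e - .] }  — reduce

I0 contains complete items [B → .], [E → .] — reduce-reduce conflict.

Answer: Yes — I0: [B → .] vs [E → .]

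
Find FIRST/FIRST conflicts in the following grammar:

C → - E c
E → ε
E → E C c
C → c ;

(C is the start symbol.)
No FIRST/FIRST conflicts.

FIRST sets of the non-terminals at (or reachable through a nullable prefix from) the front of some alternative:
  FIRST(E) = { '-', 'c', ε }
  FIRST(C) = { '-', 'c' }

Productions for C:
  C → - E c: FIRST = { '-' }
  C → c ;: FIRST = { 'c' }
Productions for E:
  E → ε: FIRST = { ε }
  E → E C c: FIRST = { '-', 'c' }

All alternatives of each non-terminal have pairwise disjoint FIRST sets.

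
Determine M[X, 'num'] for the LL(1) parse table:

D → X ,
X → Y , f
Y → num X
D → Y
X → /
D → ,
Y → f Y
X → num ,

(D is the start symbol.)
To find M[X, 'num'], we find productions for X where 'num' is in the predict set (PREDICT(N → α) = (FIRST(α) \ {ε}) ∪ (FOLLOW(N) if α ⇒* ε)).

Relevant sets:
  FIRST(Y) = { 'f', 'num' }

X → Y , f: PREDICT = { 'f', 'num' }
  'num' is in predict set, so this production goes in M[X, 'num']
X → /: PREDICT = { '/' }
X → num ,: PREDICT = { 'num' }
  'num' is in predict set, so this production goes in M[X, 'num']

M[X, 'num'] = X → Y , f, X → num ,  (a multiply-defined cell — the grammar is not LL(1))

Answer: X → Y , f, X → num ,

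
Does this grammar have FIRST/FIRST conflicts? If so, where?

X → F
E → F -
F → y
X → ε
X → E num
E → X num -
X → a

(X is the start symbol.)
A FIRST/FIRST conflict occurs when two productions N → α and N → β for the same non-terminal have FIRST(α) ∩ FIRST(β) ≠ ∅ (with ε ∈ FIRST of a nullable right-hand side, so two nullable alternatives also conflict).

FIRST sets of the non-terminals at (or reachable through a nullable prefix from) the front of some alternative:
  FIRST(F) = { 'y' }
  FIRST(E) = { 'a', 'num', 'y' }
  FIRST(X) = { 'a', 'num', 'y', ε }

Productions for X:
  X → F: FIRST = { 'y' }
  X → ε: FIRST = { ε }
  X → E num: FIRST = { 'a', 'num', 'y' }
  X → a: FIRST = { 'a' }
Productions for E:
  E → F -: FIRST = { 'y' }
  E → X num -: FIRST = { 'a', 'num', 'y' }
F has only one production, so no FIRST/FIRST conflict is possible there.

Conflict for X: X → F and X → E num
  Overlap: { 'y' }
Conflict for X: X → E num and X → a
  Overlap: { 'a' }
Conflict for E: E → F - and E → X num -
  Overlap: { 'y' }

Answer: Yes. X → F / X → E num on { 'y' }; X → E num / X → a on { 'a' }; E → F '-' / E → X num '-' on { 'y' }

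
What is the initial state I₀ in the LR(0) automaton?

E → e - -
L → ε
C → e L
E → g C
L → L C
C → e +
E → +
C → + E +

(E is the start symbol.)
{ [E → . +], [E → . e - -], [E → . g C], [E' → . E] }

First, augment the grammar with E' → E
I₀ = CLOSURE({ [E' → . E] }):
  [E' → . E] has the dot before E: add [E → . e - -], [E → . g C], [E → . +]
No further items can be added.

I₀ = { [E → . +], [E → . e - -], [E → . g C], [E' → . E] }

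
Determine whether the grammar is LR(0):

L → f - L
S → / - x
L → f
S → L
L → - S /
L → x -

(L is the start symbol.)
Augment with L' → L and build the canonical LR(0) collection (I0 = CLOSURE({[L' → . L]}), then GOTO on every symbol after a dot until no new states appear). It has 14 states:
  I0: { [L → . - S /], [L → . f - L], [L → . f], [L → . x -], [L' → . L] }  — shift
  I1: { [L → - . S /], [L → . - S /], [L → . f - L], [L → . f], [L → . x -], [S → . / - x], [S → . L] }  — shift
  I2: { [L' → L .] }  — accept
  I3: { [L → f . - L], [L → f .] }  — shift, reduce
  I4: { [L → x . -] }  — shift
  I5: { [L → x - .] }  — reduce
  I6: { [L → . - S /], [L → . f - L], [L → . f], [L → . x -], [L → f - . L] }  — shift
  I7: { [L → f - L .] }  — reduce
  I8: { [S → / . - x] }  — shift
  I9: { [S → L .] }  — reduce
  I10: { [L → - S . /] }  — shift
  I11: { [L → - S / .] }  — reduce
  I12: { [S → / - . x] }  — shift
  I13: { [S → / - x .] }  — reduce

Conflict in state I3:
  Shift-reduce conflict between [L → f .] and [L → f . - L]
So the grammar is NOT LR(0).

Answer: No. Shift-reduce conflict between [L → f .] and [L → f . - L]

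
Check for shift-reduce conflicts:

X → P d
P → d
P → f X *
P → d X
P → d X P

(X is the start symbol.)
Augment with X' → X and build the canonical LR(0) collection (I0 = CLOSURE({[X' → . X]}), then GOTO on every symbol after a dot until no new states appear). It has 10 states:
  I0: { [P → . d X P], [P → . d X], [P → . d], [P → . f X *], [X → . P d], [X' → . X] }  — shift
  I1: { [X → P . d] }  — shift
  I2: { [X' → X .] }  — accept
  I3: { [P → . d X P], [P → . d X], [P → . d], [P → . f X *], [P → d . X P], [P → d . X], [P → d .], [X → . P d] }  — shift, reduce
  I4: { [P → . d X P], [P → . d X], [P → . d], [P → . f X *], [P → f . X *], [X → . P d] }  — shift
  I5: { [P → f X . *] }  — shift
  I6: { [P → f X * .] }  — reduce
  I7: { [P → . d X P], [P → . d X], [P → . d], [P → . f X *], [P → d X . P], [P → d X .] }  — shift, reduce
  I8: { [P → d X P .] }  — reduce
  I9: { [X → P d .] }  — reduce

I3 contains reduce item [P → d .] and shift items [P → . d], [P → . d X], [P → . d X P], [P → . f X *] — shift-reduce conflict.
I7 contains reduce item [P → d X .] and shift items [P → . d], [P → . d X], [P → . d X P], [P → . f X *] — shift-reduce conflict.

Answer: Yes — I3: [P → d .] vs [P → . d]; I7: [P → d X .] vs [P → . d]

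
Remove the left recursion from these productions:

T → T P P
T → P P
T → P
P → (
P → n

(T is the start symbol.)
T is directly left-recursive. The standard transformation for
  A → A α₁ | ... | A α_m | β₁ | ... | β_n
is
  A  → β₁ A' | ... | β_n A'
  A' → α₁ A' | ... | α_m A' | ε

T → P P becomes T → P P T'
T → P becomes T → P T'
T → T P P becomes T' → P P T'
Add T' → ε

Productions for other non-terminals are unchanged:
  P → (
  P → n

Resulting grammar:
T → P P T'
T → P T'
T' → P P T'
T' → ε
P → (
P → n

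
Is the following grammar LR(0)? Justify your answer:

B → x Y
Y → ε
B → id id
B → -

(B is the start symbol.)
Yes, the grammar is LR(0)

A grammar is LR(0) if no state in the canonical LR(0) collection has:
  - both a shift item (dot before a terminal) and a complete item (shift-reduce conflict), or
  - two or more complete items (reduce-reduce conflict; the accept item [B' → B .] counts as a complete item here).

Augment with B' → B and build the canonical LR(0) collection (I0 = CLOSURE({[B' → . B]}), then GOTO on every symbol after a dot until no new states appear). It has 7 states:
  I0: { [B → . -], [B → . id id], [B → . x Y], [B' → . B] }  — shift
  I1: { [B → - .] }  — reduce
  I2: { [B' → B .] }  — accept
  I3: { [B → id . id] }  — shift
  I4: { [B → x . Y], [Y → .] }  — reduce
  I5: { [B → x Y .] }  — reduce
  I6: { [B → id id .] }  — reduce

Every state is either a pure shift/goto state or contains exactly one complete item and nothing to shift — no conflicts. The grammar is LR(0).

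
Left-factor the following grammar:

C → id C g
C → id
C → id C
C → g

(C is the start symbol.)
Left-factoring transforms A → αβ₁ | αβ₂ into A → αA' and A' → β₁ | β₂
(α is the longest common prefix among the alternatives). Repeat until
no nonterminal has two alternatives with a common prefix.

Round 1: C has alternatives sharing prefix 'id'. Introduce C': C → id C'
  Add: C' → C g
  Add: C' → ε
  Add: C' → C

Round 2: C' has alternatives sharing prefix 'C'. Introduce C'': C' → C C''
  Add: C'' → g
  Add: C'' → ε

No remaining common prefixes — done.

Resulting grammar:
C → id C'
C' → C C''
C'' → g
C'' → ε
C' → ε
C → g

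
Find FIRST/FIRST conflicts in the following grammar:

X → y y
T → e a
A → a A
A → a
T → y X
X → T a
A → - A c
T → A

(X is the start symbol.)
A FIRST/FIRST conflict occurs when two productions N → α and N → β for the same non-terminal have FIRST(α) ∩ FIRST(β) ≠ ∅ (with ε ∈ FIRST of a nullable right-hand side, so two nullable alternatives also conflict).

FIRST sets of the non-terminals at (or reachable through a nullable prefix from) the front of some alternative:
  FIRST(T) = { '-', 'a', 'e', 'y' }
  FIRST(A) = { '-', 'a' }

Productions for X:
  X → y y: FIRST = { 'y' }
  X → T a: FIRST = { '-', 'a', 'e', 'y' }
Productions for T:
  T → e a: FIRST = { 'e' }
  T → y X: FIRST = { 'y' }
  T → A: FIRST = { '-', 'a' }
Productions for A:
  A → a A: FIRST = { 'a' }
  A → a: FIRST = { 'a' }
  A → - A c: FIRST = { '-' }

Conflict for X: X → y y and X → T a
  Overlap: { 'y' }
Conflict for A: A → a A and A → a
  Overlap: { 'a' }

Answer: Yes. X → y y / X → T a on { 'y' }; A → a A / A → a on { 'a' }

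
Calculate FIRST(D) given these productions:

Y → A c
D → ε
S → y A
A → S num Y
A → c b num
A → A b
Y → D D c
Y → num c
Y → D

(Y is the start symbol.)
{ ε }

From D → ε:
  - ε-production, so ε ∈ FIRST(D)

Collecting: FIRST(D) = { ε }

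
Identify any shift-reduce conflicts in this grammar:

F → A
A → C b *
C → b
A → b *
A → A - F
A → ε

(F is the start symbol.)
Augment with F' → F and build the canonical LR(0) collection (I0 = CLOSURE({[F' → . F]}), then GOTO on every symbol after a dot until no new states appear). It has 10 states:
  I0: { [A → . A - F], [A → . C b *], [A → . b *], [A → .], [C → . b], [F → . A], [F' → . F] }  — shift, reduce
  I1: { [A → A . - F], [F → A .] }  — shift, reduce
  I2: { [A → C . b *] }  — shift
  I3: { [F' → F .] }  — accept
  I4: { [A → b . *], [C → b .] }  — shift, reduce
  I5: { [A → b * .] }  — reduce
  I6: { [A → C b . *] }  — shift
  I7: { [A → C b * .] }  — reduce
  I8: { [A → . A - F], [A → . C b *], [A → . b *], [A → .], [A → A - . F], [C → . b], [F → . A] }  — shift, reduce
  I9: { [A → A - F .] }  — reduce

I0 contains reduce item [A → .] and shift items [A → . b *], [C → . b] — shift-reduce conflict.
I1 contains reduce item [F → A .] and shift item [A → A . - F] — shift-reduce conflict.
I4 contains reduce item [C → b .] and shift item [A → b . *] — shift-reduce conflict.
I8 contains reduce item [A → .] and shift items [A → . b *], [C → . b] — shift-reduce conflict.

Answer: Yes — I0: [A → .] vs [A → . b *]; I1: [F → A .] vs [A → A . - F]; I4: [C → b .] vs [A → b . *]; I8: [A → .] vs [A → . b *]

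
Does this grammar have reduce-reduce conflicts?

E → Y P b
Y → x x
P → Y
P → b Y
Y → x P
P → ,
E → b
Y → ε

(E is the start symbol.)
A reduce-reduce conflict occurs when an LR(0) state has two complete items [A → α .] and [B → β .] — both call for a reduction, and with no lookahead the parser cannot choose between them.

Augment with E' → E and build the canonical LR(0) collection (I0 = CLOSURE({[E' → . E]}), then GOTO on every symbol after a dot until no new states appear). It has 13 states:
  I0: { [E → . Y P b], [E → . b], [E' → . E], [Y → . x P], [Y → . x x], [Y → .] }  — shift, reduce
  I1: { [E' → E .] }  — accept
  I2: { [E → Y . P b], [P → . ,], [P → . Y], [P → . b Y], [Y → . x P], [Y → . x x], [Y → .] }  — shift, reduce
  I3: { [E → b .] }  — reduce
  I4: { [P → . ,], [P → . Y], [P → . b Y], [Y → . x P], [Y → . x x], [Y → .], [Y → x . P], [Y → x . x] }  — shift, reduce
  I5: { [P → , .] }  — reduce
  I6: { [Y → x P .] }  — reduce
  I7: { [P → Y .] }  — reduce
  I8: { [P → b . Y], [Y → . x P], [Y → . x x], [Y → .] }  — shift, reduce
  I9: { [P → . ,], [P → . Y], [P → . b Y], [Y → . x P], [Y → . x x], [Y → .], [Y → x . P], [Y → x . x], [Y → x x .] }  — shift, 2 reduces
  I10: { [P → b Y .] }  — reduce
  I11: { [E → Y P . b] }  — shift
  I12: { [E → Y P b .] }  — reduce

I9 contains complete items [Y → .], [Y → x x .] — reduce-reduce conflict.

Answer: Yes — I9: [Y → .] vs [Y → x x .]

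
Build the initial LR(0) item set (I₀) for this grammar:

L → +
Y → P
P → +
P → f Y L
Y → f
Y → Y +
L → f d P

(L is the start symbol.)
First, augment the grammar with L' → L
I₀ = CLOSURE({ [L' → . L] }):
  [L' → . L] has the dot before L: add [L → . +], [L → . f d P]
No further items can be added.

I₀ = { [L → . +], [L → . f d P], [L' → . L] }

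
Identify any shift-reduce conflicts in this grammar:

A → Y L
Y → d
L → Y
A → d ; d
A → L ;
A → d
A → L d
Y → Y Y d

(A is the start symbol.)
Yes — I3: [L → Y .] vs [Y → . d]; I4: [A → d .] vs [A → d . ; d]; I8: [L → Y .] vs [Y → Y Y . d]

A shift-reduce conflict occurs when an LR(0) state has both:
  - a complete (reduce) item [A → α .] (dot at the end), and
  - a shift item [B → β . c γ] (dot before a terminal).

Augment with A' → A and build the canonical LR(0) collection (I0 = CLOSURE({[A' → . A]}), then GOTO on every symbol after a dot until no new states appear). It has 14 states:
  I0: { [A → . L ;], [A → . L d], [A → . Y L], [A → . d ; d], [A → . d], [A' → . A], [L → . Y], [Y → . Y Y d], [Y → . d] }  — shift
  I1: { [A' → A .] }  — accept
  I2: { [A → L . ;], [A → L . d] }  — shift
  I3: { [A → Y . L], [L → . Y], [L → Y .], [Y → . Y Y d], [Y → . d], [Y → Y . Y d] }  — shift, reduce
  I4: { [A → d . ; d], [A → d .], [Y → d .] }  — shift, 2 reduces
  I5: { [A → d ; . d] }  — shift
  I6: { [A → d ; d .] }  — reduce
  I7: { [A → Y L .] }  — reduce
  I8: { [L → Y .], [Y → . Y Y d], [Y → . d], [Y → Y . Y d], [Y → Y Y . d] }  — shift, reduce
  I9: { [Y → d .] }  — reduce
  I10: { [Y → . Y Y d], [Y → . d], [Y → Y . Y d], [Y → Y Y . d] }  — shift
  I11: { [Y → Y Y d .], [Y → d .] }  — 2 reduces
  I12: { [A → L ; .] }  — reduce
  I13: { [A → L d .] }  — reduce

I3 contains reduce item [L → Y .] and shift item [Y → . d] — shift-reduce conflict.
I4 contains reduce items [A → d .], [Y → d .] and shift item [A → d . ; d] — shift-reduce conflict.
I8 contains reduce item [L → Y .] and shift items [Y → Y Y . d], [Y → . d] — shift-reduce conflict.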